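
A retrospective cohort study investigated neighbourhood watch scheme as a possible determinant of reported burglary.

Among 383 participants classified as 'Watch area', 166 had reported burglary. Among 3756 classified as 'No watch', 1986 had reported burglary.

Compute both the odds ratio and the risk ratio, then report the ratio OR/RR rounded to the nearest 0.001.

0.832

From the description: a = 166, b = 217, c = 1986, d = 1770.
OR = (166·1770)/(217·1986) = 293820/430962 = 0.68178
Risk in exposed = 166/383 = 0.43342; risk in unexposed = 1986/3756 = 0.52875; RR = 0.81970
OR/RR = 0.68178 / 0.81970 = 0.83174
The outcome is not rare, so the OR lies further from 1 than the RR.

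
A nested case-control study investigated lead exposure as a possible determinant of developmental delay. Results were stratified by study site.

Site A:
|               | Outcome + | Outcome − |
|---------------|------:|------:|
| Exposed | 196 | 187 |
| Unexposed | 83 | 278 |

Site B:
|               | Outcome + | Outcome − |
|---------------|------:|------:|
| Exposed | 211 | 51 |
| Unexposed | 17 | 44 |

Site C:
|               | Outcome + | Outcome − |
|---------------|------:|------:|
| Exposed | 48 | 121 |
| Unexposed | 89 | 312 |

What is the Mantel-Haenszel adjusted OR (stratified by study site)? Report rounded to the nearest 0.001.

OR_MH = Σ(aᵢdᵢ/nᵢ) / Σ(bᵢcᵢ/nᵢ), where nᵢ is the stratum total.
Stratum 1 (Site A): n = 744; a·d/n = 196·278/744 = 73.2366; b·c/n = 187·83/744 = 20.8616
Stratum 2 (Site B): n = 323; a·d/n = 211·44/323 = 28.7430; b·c/n = 51·17/323 = 2.6842
Stratum 3 (Site C): n = 570; a·d/n = 48·312/570 = 26.2737; b·c/n = 121·89/570 = 18.8930
OR_MH = (73.2366 + 28.7430 + 26.2737) / (20.8616 + 2.6842 + 18.8930) = 128.2533 / 42.4388 = 3.02208

3.022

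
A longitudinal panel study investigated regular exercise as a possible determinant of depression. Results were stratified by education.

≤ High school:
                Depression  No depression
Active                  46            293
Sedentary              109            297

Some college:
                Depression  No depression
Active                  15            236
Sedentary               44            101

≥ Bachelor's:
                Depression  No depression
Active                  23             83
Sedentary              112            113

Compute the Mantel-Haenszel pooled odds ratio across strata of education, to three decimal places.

OR_MH = Σ(aᵢdᵢ/nᵢ) / Σ(bᵢcᵢ/nᵢ), where nᵢ is the stratum total.
Stratum 1 (≤ High school): n = 745; a·d/n = 46·297/745 = 18.3383; b·c/n = 293·109/745 = 42.8685
Stratum 2 (Some college): n = 396; a·d/n = 15·101/396 = 3.8258; b·c/n = 236·44/396 = 26.2222
Stratum 3 (≥ Bachelor's): n = 331; a·d/n = 23·113/331 = 7.8520; b·c/n = 83·112/331 = 28.0846
OR_MH = (18.3383 + 3.8258 + 7.8520) / (42.8685 + 26.2222 + 28.0846) = 30.0160 / 97.1753 = 0.30888

0.309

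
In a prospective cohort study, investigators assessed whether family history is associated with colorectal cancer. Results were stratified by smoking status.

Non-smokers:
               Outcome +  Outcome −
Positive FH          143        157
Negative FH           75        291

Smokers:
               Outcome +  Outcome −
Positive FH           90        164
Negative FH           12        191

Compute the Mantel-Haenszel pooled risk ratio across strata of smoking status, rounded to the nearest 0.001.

2.931

RR_MH = Σ(aᵢ·n₀ᵢ/nᵢ) / Σ(cᵢ·n₁ᵢ/nᵢ), with n₁ᵢ = aᵢ+bᵢ (exposed), n₀ᵢ = cᵢ+dᵢ (unexposed), nᵢ = n₁ᵢ+n₀ᵢ.
Stratum 1 (Non-smokers): n₁ = 300, n₀ = 366, n = 666; a·n₀/n = 143·366/666 = 78.5856; c·n₁/n = 75·300/666 = 33.7838
Stratum 2 (Smokers): n₁ = 254, n₀ = 203, n = 457; a·n₀/n = 90·203/457 = 39.9781; c·n₁/n = 12·254/457 = 6.6696
RR_MH = (78.5856 + 39.9781) / (33.7838 + 6.6696) = 118.5637 / 40.4534 = 2.93087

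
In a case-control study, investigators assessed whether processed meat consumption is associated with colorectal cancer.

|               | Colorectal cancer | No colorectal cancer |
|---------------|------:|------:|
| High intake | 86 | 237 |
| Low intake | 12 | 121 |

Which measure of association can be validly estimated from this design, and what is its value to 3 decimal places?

Cells: a = 86, b = 237, c = 12, d = 121.
This is a case-control study: participants were sampled on outcome status, so risks in the source population cannot be estimated directly — relative risk is not valid here. The odds ratio is the appropriate measure.
OR = (a·d)/(b·c) = (86 × 121) / (237 × 12) = 10406 / 2844 = 3.65893

3.659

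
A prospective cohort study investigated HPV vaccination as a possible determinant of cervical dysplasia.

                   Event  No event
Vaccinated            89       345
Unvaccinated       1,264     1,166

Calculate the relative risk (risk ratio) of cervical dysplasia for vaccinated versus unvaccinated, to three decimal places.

0.394

Cells: a = 89, b = 345, c = 1264, d = 1166.
Risk in exposed = 89/434 = 0.20507; risk in unexposed = 1264/2430 = 0.52016.
RR = 0.20507 / 0.52016 = 0.39424
The risk is 61% lower among the exposed than among the unexposed.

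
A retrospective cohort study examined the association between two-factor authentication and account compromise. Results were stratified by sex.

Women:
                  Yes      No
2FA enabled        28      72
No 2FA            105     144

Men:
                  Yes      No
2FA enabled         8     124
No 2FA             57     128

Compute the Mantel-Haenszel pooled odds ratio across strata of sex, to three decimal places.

OR_MH = Σ(aᵢdᵢ/nᵢ) / Σ(bᵢcᵢ/nᵢ), where nᵢ is the stratum total.
Stratum 1 (Women): n = 349; a·d/n = 28·144/349 = 11.5530; b·c/n = 72·105/349 = 21.6619
Stratum 2 (Men): n = 317; a·d/n = 8·128/317 = 3.2303; b·c/n = 124·57/317 = 22.2965
OR_MH = (11.5530 + 3.2303) / (21.6619 + 22.2965) = 14.7833 / 43.9584 = 0.33630

0.336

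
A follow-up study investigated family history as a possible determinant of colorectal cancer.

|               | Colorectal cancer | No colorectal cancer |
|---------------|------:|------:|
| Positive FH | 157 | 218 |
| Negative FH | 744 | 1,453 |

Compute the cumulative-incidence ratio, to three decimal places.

Cells: a = 157, b = 218, c = 744, d = 1453.
Risk in exposed = 157/375 = 0.41867; risk in unexposed = 744/2197 = 0.33864.
RR = 0.41867 / 0.33864 = 1.23630
The risk among the exposed is 1.24 times that among the unexposed.

1.236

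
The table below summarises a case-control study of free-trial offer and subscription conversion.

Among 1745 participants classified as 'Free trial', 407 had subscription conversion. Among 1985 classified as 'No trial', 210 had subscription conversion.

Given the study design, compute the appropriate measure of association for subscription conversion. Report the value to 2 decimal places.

2.57

From the description: a = 407, b = 1338, c = 210, d = 1775.
This is a case-control study: participants were sampled on outcome status, so risks in the source population cannot be estimated directly — relative risk is not valid here. The odds ratio is the appropriate measure.
OR = (a·d)/(b·c) = (407 × 1775) / (1338 × 210) = 722425 / 280980 = 2.57109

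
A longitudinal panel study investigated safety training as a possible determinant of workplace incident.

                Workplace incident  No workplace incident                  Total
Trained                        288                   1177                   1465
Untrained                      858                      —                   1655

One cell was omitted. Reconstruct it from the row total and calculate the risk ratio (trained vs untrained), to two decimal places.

The missing cell is in the unexposed row: 1655 − 858 = 797.
So a = 288, b = 1177, c = 858, d = 797.
RR = [a/(a+b)] / [c/(c+d)] = (288/1465) / (858/1655) = 0.19659/0.51843 = 0.37920

0.38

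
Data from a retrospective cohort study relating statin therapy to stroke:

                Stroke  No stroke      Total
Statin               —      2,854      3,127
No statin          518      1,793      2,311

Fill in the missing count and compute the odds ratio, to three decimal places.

0.331

The missing cell is in the exposed row: 3127 − 2854 = 273.
So a = 273, b = 2854, c = 518, d = 1793.
OR = (a·d)/(b·c) = (273 × 1793) / (2854 × 518) = 489489 / 1478372 = 0.33110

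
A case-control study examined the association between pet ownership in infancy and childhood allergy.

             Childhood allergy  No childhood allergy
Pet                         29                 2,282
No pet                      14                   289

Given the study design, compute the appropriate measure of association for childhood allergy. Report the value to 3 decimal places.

Cells: a = 29, b = 2282, c = 14, d = 289.
This is a case-control study: participants were sampled on outcome status, so risks in the source population cannot be estimated directly — relative risk is not valid here. The odds ratio is the appropriate measure.
OR = (a·d)/(b·c) = (29 × 289) / (2282 × 14) = 8381 / 31948 = 0.26233

0.262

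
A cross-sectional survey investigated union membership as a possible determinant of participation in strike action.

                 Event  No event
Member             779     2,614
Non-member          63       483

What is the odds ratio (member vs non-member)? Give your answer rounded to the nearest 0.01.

2.28

Cells: a = 779, b = 2614, c = 63, d = 483.
OR = (a·d)/(b·c) = (779 × 483) / (2614 × 63) = 376257 / 164682 = 2.28475
The odds of participation in strike action are about 2.28 times as high in the member group.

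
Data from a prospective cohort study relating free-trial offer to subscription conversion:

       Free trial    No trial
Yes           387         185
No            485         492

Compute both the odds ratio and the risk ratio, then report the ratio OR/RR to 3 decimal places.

Reading the table with exposure as columns: a = 387 (Free trial, case), b = 485 (Free trial, non-case), c = 185 (No trial, case), d = 492.
OR = (387·492)/(485·185) = 190404/89725 = 2.12208
Risk in exposed = 387/872 = 0.44381; risk in unexposed = 185/677 = 0.27326; RR = 1.62409
OR/RR = 2.12208 / 1.62409 = 1.30663
The outcome is not rare, so the OR lies further from 1 than the RR.

1.307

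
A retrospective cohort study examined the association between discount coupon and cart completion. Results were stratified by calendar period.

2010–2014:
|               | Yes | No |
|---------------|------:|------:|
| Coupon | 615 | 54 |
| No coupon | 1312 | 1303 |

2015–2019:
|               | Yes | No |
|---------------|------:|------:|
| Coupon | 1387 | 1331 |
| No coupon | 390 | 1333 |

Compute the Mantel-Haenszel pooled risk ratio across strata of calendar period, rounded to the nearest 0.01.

2.03

RR_MH = Σ(aᵢ·n₀ᵢ/nᵢ) / Σ(cᵢ·n₁ᵢ/nᵢ), with n₁ᵢ = aᵢ+bᵢ (exposed), n₀ᵢ = cᵢ+dᵢ (unexposed), nᵢ = n₁ᵢ+n₀ᵢ.
Stratum 1 (2010–2014): n₁ = 669, n₀ = 2615, n = 3284; a·n₀/n = 615·2615/3284 = 489.7153; c·n₁/n = 1312·669/3284 = 267.2741
Stratum 2 (2015–2019): n₁ = 2718, n₀ = 1723, n = 4441; a·n₀/n = 1387·1723/4441 = 538.1223; c·n₁/n = 390·2718/4441 = 238.6895
RR_MH = (489.7153 + 538.1223) / (267.2741 + 238.6895) = 1027.8376 / 505.9635 = 2.03145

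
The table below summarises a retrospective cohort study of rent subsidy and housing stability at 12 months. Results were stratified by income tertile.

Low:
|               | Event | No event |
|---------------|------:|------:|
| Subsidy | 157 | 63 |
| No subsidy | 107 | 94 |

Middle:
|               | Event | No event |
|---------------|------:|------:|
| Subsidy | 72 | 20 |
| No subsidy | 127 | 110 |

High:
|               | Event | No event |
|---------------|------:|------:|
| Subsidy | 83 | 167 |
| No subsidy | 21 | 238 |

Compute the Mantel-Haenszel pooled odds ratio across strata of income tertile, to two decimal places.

3.20

OR_MH = Σ(aᵢdᵢ/nᵢ) / Σ(bᵢcᵢ/nᵢ), where nᵢ is the stratum total.
Stratum 1 (Low): n = 421; a·d/n = 157·94/421 = 35.0546; b·c/n = 63·107/421 = 16.0119
Stratum 2 (Middle): n = 329; a·d/n = 72·110/329 = 24.0729; b·c/n = 20·127/329 = 7.7204
Stratum 3 (High): n = 509; a·d/n = 83·238/509 = 38.8094; b·c/n = 167·21/509 = 6.8900
OR_MH = (35.0546 + 24.0729 + 38.8094) / (16.0119 + 7.7204 + 6.8900) = 97.9370 / 30.6222 = 3.19823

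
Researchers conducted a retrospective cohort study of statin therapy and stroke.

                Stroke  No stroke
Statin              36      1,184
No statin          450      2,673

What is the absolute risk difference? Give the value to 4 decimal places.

-0.1146

Cells: a = 36, b = 1184, c = 450, d = 2673.
Risk in exposed = 36/1220 = 0.029508; risk in unexposed = 450/3123 = 0.144092.
Risk difference = 0.029508 − 0.144092 = -0.114584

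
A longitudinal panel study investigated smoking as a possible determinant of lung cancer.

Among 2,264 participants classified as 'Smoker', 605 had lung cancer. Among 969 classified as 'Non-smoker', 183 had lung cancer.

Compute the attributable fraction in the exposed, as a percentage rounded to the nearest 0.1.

From the description: a = 605, b = 1659, c = 183, d = 786.
Risk in exposed = 605/2264 = 0.26723; risk in unexposed = 183/969 = 0.18885.
RR = 0.26723/0.18885 = 1.41498
AR% = (RR − 1)/RR × 100 = (1.41498 − 1)/1.41498 × 100 = 29.3278%

29.3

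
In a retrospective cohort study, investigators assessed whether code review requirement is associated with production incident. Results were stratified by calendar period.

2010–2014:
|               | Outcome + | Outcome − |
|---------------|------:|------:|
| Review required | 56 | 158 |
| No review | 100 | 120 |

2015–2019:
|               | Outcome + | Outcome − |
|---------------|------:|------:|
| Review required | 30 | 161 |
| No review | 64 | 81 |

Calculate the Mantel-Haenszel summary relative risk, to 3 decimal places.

0.482

RR_MH = Σ(aᵢ·n₀ᵢ/nᵢ) / Σ(cᵢ·n₁ᵢ/nᵢ), with n₁ᵢ = aᵢ+bᵢ (exposed), n₀ᵢ = cᵢ+dᵢ (unexposed), nᵢ = n₁ᵢ+n₀ᵢ.
Stratum 1 (2010–2014): n₁ = 214, n₀ = 220, n = 434; a·n₀/n = 56·220/434 = 28.3871; c·n₁/n = 100·214/434 = 49.3088
Stratum 2 (2015–2019): n₁ = 191, n₀ = 145, n = 336; a·n₀/n = 30·145/336 = 12.9464; c·n₁/n = 64·191/336 = 36.3810
RR_MH = (28.3871 + 12.9464) / (49.3088 + 36.3810) = 41.3335 / 85.6897 = 0.48236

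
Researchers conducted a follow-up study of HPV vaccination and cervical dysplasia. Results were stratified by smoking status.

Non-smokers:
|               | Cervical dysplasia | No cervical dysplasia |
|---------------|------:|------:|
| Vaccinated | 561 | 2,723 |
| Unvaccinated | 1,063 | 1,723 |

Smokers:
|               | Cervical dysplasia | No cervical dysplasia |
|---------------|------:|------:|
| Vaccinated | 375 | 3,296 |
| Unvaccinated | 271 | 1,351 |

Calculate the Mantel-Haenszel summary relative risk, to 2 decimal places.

0.49

RR_MH = Σ(aᵢ·n₀ᵢ/nᵢ) / Σ(cᵢ·n₁ᵢ/nᵢ), with n₁ᵢ = aᵢ+bᵢ (exposed), n₀ᵢ = cᵢ+dᵢ (unexposed), nᵢ = n₁ᵢ+n₀ᵢ.
Stratum 1 (Non-smokers): n₁ = 3284, n₀ = 2786, n = 6070; a·n₀/n = 561·2786/6070 = 257.4870; c·n₁/n = 1063·3284/6070 = 575.1058
Stratum 2 (Smokers): n₁ = 3671, n₀ = 1622, n = 5293; a·n₀/n = 375·1622/5293 = 114.9159; c·n₁/n = 271·3671/5293 = 187.9541
RR_MH = (257.4870 + 114.9159) / (575.1058 + 187.9541) = 372.4029 / 763.0599 = 0.48804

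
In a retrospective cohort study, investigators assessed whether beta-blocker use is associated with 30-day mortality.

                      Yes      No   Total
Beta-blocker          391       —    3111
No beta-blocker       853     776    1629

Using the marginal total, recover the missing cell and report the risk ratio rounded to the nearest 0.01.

The missing cell is in the exposed row: 3111 − 391 = 2720.
So a = 391, b = 2720, c = 853, d = 776.
RR = [a/(a+b)] / [c/(c+d)] = (391/3111) / (853/1629) = 0.12568/0.52363 = 0.24002

0.24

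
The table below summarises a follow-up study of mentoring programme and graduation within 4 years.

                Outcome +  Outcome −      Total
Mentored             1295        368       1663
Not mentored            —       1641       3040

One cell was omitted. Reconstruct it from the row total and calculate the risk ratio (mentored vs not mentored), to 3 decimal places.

The missing cell is in the unexposed row: 3040 − 1641 = 1399.
So a = 1295, b = 368, c = 1399, d = 1641.
RR = [a/(a+b)] / [c/(c+d)] = (1295/1663) / (1399/3040) = 0.77871/0.46020 = 1.69213

1.692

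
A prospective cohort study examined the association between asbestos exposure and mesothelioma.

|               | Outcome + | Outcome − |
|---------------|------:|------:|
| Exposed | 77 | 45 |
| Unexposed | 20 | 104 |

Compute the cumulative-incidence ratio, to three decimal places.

Cells: a = 77, b = 45, c = 20, d = 104.
Risk in exposed = 77/122 = 0.63115; risk in unexposed = 20/124 = 0.16129.
RR = 0.63115 / 0.16129 = 3.91311
The risk among the exposed is 3.91 times that among the unexposed.

3.913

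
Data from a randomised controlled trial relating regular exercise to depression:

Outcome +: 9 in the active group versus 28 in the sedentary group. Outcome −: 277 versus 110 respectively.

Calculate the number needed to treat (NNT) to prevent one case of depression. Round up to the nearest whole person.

6

Risk in treated group = 9/286 = 0.03147; risk in control = 28/138 = 0.20290.
Absolute risk reduction = 0.20290 − 0.03147 = 0.17143
NNT = 1 / ARR = 1 / 0.17143 = 5.833 → round up → 6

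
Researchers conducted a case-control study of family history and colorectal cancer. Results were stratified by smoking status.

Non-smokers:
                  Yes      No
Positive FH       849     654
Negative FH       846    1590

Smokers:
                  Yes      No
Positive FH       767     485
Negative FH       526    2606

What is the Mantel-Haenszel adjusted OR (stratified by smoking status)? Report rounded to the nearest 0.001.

OR_MH = Σ(aᵢdᵢ/nᵢ) / Σ(bᵢcᵢ/nᵢ), where nᵢ is the stratum total.
Stratum 1 (Non-smokers): n = 3939; a·d/n = 849·1590/3939 = 342.7037; b·c/n = 654·846/3939 = 140.4631
Stratum 2 (Smokers): n = 4384; a·d/n = 767·2606/4384 = 455.9311; b·c/n = 485·526/4384 = 58.1911
OR_MH = (342.7037 + 455.9311) / (140.4631 + 58.1911) = 798.6348 / 198.6542 = 4.02023

4.020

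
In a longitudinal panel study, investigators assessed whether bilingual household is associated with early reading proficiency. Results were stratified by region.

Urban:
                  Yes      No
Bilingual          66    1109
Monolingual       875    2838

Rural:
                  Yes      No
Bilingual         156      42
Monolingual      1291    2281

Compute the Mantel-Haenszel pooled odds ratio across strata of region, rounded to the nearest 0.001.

0.623

OR_MH = Σ(aᵢdᵢ/nᵢ) / Σ(bᵢcᵢ/nᵢ), where nᵢ is the stratum total.
Stratum 1 (Urban): n = 4888; a·d/n = 66·2838/4888 = 38.3200; b·c/n = 1109·875/4888 = 198.5219
Stratum 2 (Rural): n = 3770; a·d/n = 156·2281/3770 = 94.3862; b·c/n = 42·1291/3770 = 14.3825
OR_MH = (38.3200 + 94.3862) / (198.5219 + 14.3825) = 132.7062 / 212.9044 = 0.62331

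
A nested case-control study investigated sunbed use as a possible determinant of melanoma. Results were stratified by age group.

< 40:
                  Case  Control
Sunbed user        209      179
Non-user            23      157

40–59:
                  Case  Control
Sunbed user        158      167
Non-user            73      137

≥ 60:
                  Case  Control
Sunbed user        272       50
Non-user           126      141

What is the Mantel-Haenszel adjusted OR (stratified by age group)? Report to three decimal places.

OR_MH = Σ(aᵢdᵢ/nᵢ) / Σ(bᵢcᵢ/nᵢ), where nᵢ is the stratum total.
Stratum 1 (< 40): n = 568; a·d/n = 209·157/568 = 57.7694; b·c/n = 179·23/568 = 7.2482
Stratum 2 (40–59): n = 535; a·d/n = 158·137/535 = 40.4598; b·c/n = 167·73/535 = 22.7869
Stratum 3 (≥ 60): n = 589; a·d/n = 272·141/589 = 65.1138; b·c/n = 50·126/589 = 10.6961
OR_MH = (57.7694 + 40.4598 + 65.1138) / (7.2482 + 22.7869 + 10.6961) = 163.3429 / 40.7313 = 4.01026

4.010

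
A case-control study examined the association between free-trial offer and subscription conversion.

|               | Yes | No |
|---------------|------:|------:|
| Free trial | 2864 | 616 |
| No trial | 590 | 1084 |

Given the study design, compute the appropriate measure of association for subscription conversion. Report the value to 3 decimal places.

Cells: a = 2864, b = 616, c = 590, d = 1084.
This is a case-control study: participants were sampled on outcome status, so risks in the source population cannot be estimated directly — relative risk is not valid here. The odds ratio is the appropriate measure.
OR = (a·d)/(b·c) = (2864 × 1084) / (616 × 590) = 3104576 / 363440 = 8.54220

8.542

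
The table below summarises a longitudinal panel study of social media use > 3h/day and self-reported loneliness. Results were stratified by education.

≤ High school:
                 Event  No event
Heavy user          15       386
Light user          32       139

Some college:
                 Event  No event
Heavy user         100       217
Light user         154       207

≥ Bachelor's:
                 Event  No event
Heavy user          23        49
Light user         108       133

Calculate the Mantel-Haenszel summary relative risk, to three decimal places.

RR_MH = Σ(aᵢ·n₀ᵢ/nᵢ) / Σ(cᵢ·n₁ᵢ/nᵢ), with n₁ᵢ = aᵢ+bᵢ (exposed), n₀ᵢ = cᵢ+dᵢ (unexposed), nᵢ = n₁ᵢ+n₀ᵢ.
Stratum 1 (≤ High school): n₁ = 401, n₀ = 171, n = 572; a·n₀/n = 15·171/572 = 4.4843; c·n₁/n = 32·401/572 = 22.4336
Stratum 2 (Some college): n₁ = 317, n₀ = 361, n = 678; a·n₀/n = 100·361/678 = 53.2448; c·n₁/n = 154·317/678 = 72.0029
Stratum 3 (≥ Bachelor's): n₁ = 72, n₀ = 241, n = 313; a·n₀/n = 23·241/313 = 17.7093; c·n₁/n = 108·72/313 = 24.8435
RR_MH = (4.4843 + 53.2448 + 17.7093) / (22.4336 + 72.0029 + 24.8435) = 75.4384 / 119.2800 = 0.63245

0.632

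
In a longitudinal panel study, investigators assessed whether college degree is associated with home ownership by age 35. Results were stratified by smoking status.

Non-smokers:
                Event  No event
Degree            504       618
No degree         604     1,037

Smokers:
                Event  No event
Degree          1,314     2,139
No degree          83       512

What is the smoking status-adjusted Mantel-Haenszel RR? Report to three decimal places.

RR_MH = Σ(aᵢ·n₀ᵢ/nᵢ) / Σ(cᵢ·n₁ᵢ/nᵢ), with n₁ᵢ = aᵢ+bᵢ (exposed), n₀ᵢ = cᵢ+dᵢ (unexposed), nᵢ = n₁ᵢ+n₀ᵢ.
Stratum 1 (Non-smokers): n₁ = 1122, n₀ = 1641, n = 2763; a·n₀/n = 504·1641/2763 = 299.3355; c·n₁/n = 604·1122/2763 = 245.2725
Stratum 2 (Smokers): n₁ = 3453, n₀ = 595, n = 4048; a·n₀/n = 1314·595/4048 = 193.1398; c·n₁/n = 83·3453/4048 = 70.8001
RR_MH = (299.3355 + 193.1398) / (245.2725 + 70.8001) = 492.4753 / 316.0727 = 1.55811

1.558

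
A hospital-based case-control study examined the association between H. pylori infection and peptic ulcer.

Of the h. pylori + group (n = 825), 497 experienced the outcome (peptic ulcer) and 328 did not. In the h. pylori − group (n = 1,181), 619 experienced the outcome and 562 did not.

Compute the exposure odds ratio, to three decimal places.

1.376

From the description: a = 497, b = 328, c = 619, d = 562.
OR = (a·d)/(b·c) = (497 × 562) / (328 × 619) = 279314 / 203032 = 1.37571
The odds of peptic ulcer are about 1.38 times as high in the h. pylori + group.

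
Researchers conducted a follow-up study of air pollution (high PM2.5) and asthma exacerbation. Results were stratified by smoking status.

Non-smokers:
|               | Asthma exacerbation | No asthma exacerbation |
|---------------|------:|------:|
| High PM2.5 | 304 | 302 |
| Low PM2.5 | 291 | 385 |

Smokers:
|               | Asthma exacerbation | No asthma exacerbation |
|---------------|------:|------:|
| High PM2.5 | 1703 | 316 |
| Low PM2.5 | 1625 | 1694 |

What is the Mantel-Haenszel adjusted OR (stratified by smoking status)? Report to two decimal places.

3.83

OR_MH = Σ(aᵢdᵢ/nᵢ) / Σ(bᵢcᵢ/nᵢ), where nᵢ is the stratum total.
Stratum 1 (Non-smokers): n = 1282; a·d/n = 304·385/1282 = 91.2949; b·c/n = 302·291/1282 = 68.5507
Stratum 2 (Smokers): n = 5338; a·d/n = 1703·1694/5338 = 540.4425; b·c/n = 316·1625/5338 = 96.1971
OR_MH = (91.2949 + 540.4425) / (68.5507 + 96.1971) = 631.7373 / 164.7478 = 3.83457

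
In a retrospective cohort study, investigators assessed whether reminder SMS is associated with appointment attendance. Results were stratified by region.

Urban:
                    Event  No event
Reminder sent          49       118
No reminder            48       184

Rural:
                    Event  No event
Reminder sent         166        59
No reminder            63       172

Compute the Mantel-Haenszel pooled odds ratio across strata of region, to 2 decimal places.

OR_MH = Σ(aᵢdᵢ/nᵢ) / Σ(bᵢcᵢ/nᵢ), where nᵢ is the stratum total.
Stratum 1 (Urban): n = 399; a·d/n = 49·184/399 = 22.5965; b·c/n = 118·48/399 = 14.1955
Stratum 2 (Rural): n = 460; a·d/n = 166·172/460 = 62.0696; b·c/n = 59·63/460 = 8.0804
OR_MH = (22.5965 + 62.0696) / (14.1955 + 8.0804) = 84.6661 / 22.2759 = 3.80079

3.80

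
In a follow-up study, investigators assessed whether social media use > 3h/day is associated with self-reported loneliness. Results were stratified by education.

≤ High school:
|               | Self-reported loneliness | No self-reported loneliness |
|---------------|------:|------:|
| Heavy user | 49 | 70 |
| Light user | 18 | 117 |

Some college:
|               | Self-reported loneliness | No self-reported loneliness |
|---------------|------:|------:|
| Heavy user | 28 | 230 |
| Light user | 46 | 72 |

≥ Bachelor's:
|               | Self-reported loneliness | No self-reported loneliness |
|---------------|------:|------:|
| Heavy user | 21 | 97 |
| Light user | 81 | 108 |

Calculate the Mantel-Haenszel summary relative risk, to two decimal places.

RR_MH = Σ(aᵢ·n₀ᵢ/nᵢ) / Σ(cᵢ·n₁ᵢ/nᵢ), with n₁ᵢ = aᵢ+bᵢ (exposed), n₀ᵢ = cᵢ+dᵢ (unexposed), nᵢ = n₁ᵢ+n₀ᵢ.
Stratum 1 (≤ High school): n₁ = 119, n₀ = 135, n = 254; a·n₀/n = 49·135/254 = 26.0433; c·n₁/n = 18·119/254 = 8.4331
Stratum 2 (Some college): n₁ = 258, n₀ = 118, n = 376; a·n₀/n = 28·118/376 = 8.7872; c·n₁/n = 46·258/376 = 31.5638
Stratum 3 (≥ Bachelor's): n₁ = 118, n₀ = 189, n = 307; a·n₀/n = 21·189/307 = 12.9283; c·n₁/n = 81·118/307 = 31.1336
RR_MH = (26.0433 + 8.7872 + 12.9283) / (8.4331 + 31.5638 + 31.1336) = 47.7589 / 71.1305 = 0.67143

0.67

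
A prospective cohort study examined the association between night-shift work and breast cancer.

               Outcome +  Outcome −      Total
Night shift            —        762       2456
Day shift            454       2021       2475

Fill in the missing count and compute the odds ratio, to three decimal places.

The missing cell is in the exposed row: 2456 − 762 = 1694.
So a = 1694, b = 762, c = 454, d = 2021.
OR = (a·d)/(b·c) = (1694 × 2021) / (762 × 454) = 3423574 / 345948 = 9.89621

9.896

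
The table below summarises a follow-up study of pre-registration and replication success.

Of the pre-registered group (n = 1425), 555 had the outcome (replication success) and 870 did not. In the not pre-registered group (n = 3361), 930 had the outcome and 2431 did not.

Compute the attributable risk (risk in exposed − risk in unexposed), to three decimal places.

0.113

From the description: a = 555, b = 870, c = 930, d = 2431.
Risk in exposed = 555/1425 = 0.389474; risk in unexposed = 930/3361 = 0.276703.
Risk difference = 0.389474 − 0.276703 = 0.112770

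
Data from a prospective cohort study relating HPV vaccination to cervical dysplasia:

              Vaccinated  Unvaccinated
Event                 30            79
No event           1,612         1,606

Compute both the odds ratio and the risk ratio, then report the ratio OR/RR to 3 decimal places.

Reading the table with exposure as columns: a = 30 (Vaccinated, case), b = 1612 (Vaccinated, non-case), c = 79 (Unvaccinated, case), d = 1606.
OR = (30·1606)/(1612·79) = 48180/127348 = 0.37833
Risk in exposed = 30/1642 = 0.01827; risk in unexposed = 79/1685 = 0.04688; RR = 0.38969
OR/RR = 0.37833 / 0.38969 = 0.97085
The outcome is rare in both groups, so OR ≈ RR (ratio near 1).

0.971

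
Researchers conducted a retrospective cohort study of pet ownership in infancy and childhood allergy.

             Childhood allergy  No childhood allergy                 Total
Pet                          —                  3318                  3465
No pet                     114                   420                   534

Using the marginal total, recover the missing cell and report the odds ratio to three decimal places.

The missing cell is in the exposed row: 3465 − 3318 = 147.
So a = 147, b = 3318, c = 114, d = 420.
OR = (a·d)/(b·c) = (147 × 420) / (3318 × 114) = 61740 / 378252 = 0.16322

0.163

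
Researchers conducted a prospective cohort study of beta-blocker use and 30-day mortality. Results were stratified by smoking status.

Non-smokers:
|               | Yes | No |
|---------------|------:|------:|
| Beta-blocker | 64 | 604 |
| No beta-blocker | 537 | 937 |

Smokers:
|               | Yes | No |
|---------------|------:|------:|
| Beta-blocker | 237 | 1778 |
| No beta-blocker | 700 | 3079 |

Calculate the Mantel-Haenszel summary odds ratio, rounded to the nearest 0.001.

OR_MH = Σ(aᵢdᵢ/nᵢ) / Σ(bᵢcᵢ/nᵢ), where nᵢ is the stratum total.
Stratum 1 (Non-smokers): n = 2142; a·d/n = 64·937/2142 = 27.9963; b·c/n = 604·537/2142 = 151.4230
Stratum 2 (Smokers): n = 5794; a·d/n = 237·3079/5794 = 125.9446; b·c/n = 1778·700/5794 = 214.8084
OR_MH = (27.9963 + 125.9446) / (151.4230 + 214.8084) = 153.9409 / 366.2314 = 0.42034

0.420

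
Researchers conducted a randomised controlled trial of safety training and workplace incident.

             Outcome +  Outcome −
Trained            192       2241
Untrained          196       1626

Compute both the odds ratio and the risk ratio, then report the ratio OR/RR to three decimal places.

Cells: a = 192, b = 2241, c = 196, d = 1626.
OR = (192·1626)/(2241·196) = 312192/439236 = 0.71076
Risk in exposed = 192/2433 = 0.07891; risk in unexposed = 196/1822 = 0.10757; RR = 0.73359
OR/RR = 0.71076 / 0.73359 = 0.96889
The outcome is not rare, so the OR lies further from 1 than the RR.

0.969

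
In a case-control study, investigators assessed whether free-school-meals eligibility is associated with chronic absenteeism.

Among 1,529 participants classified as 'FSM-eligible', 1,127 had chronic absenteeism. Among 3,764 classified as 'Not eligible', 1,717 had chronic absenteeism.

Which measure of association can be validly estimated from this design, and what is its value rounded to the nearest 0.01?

From the description: a = 1127, b = 402, c = 1717, d = 2047.
This is a case-control study: participants were sampled on outcome status, so risks in the source population cannot be estimated directly — relative risk is not valid here. The odds ratio is the appropriate measure.
OR = (a·d)/(b·c) = (1127 × 2047) / (402 × 1717) = 2306969 / 690234 = 3.34230

3.34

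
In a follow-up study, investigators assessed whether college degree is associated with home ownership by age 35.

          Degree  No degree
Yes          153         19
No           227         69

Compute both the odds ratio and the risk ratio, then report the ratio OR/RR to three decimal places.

1.313

Reading the table with exposure as columns: a = 153 (Degree, case), b = 227 (Degree, non-case), c = 19 (No degree, case), d = 69.
OR = (153·69)/(227·19) = 10557/4313 = 2.44772
Risk in exposed = 153/380 = 0.40263; risk in unexposed = 19/88 = 0.21591; RR = 1.86482
OR/RR = 2.44772 / 1.86482 = 1.31258
The outcome is not rare, so the OR lies further from 1 than the RR.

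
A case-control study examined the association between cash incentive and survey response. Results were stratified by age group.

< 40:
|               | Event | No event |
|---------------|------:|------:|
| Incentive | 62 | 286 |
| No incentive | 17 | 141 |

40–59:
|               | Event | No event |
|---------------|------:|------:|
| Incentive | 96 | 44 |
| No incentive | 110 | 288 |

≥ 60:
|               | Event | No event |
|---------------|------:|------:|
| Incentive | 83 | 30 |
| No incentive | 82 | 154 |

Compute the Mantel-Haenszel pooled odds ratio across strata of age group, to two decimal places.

4.10

OR_MH = Σ(aᵢdᵢ/nᵢ) / Σ(bᵢcᵢ/nᵢ), where nᵢ is the stratum total.
Stratum 1 (< 40): n = 506; a·d/n = 62·141/506 = 17.2767; b·c/n = 286·17/506 = 9.6087
Stratum 2 (40–59): n = 538; a·d/n = 96·288/538 = 51.3903; b·c/n = 44·110/538 = 8.9963
Stratum 3 (≥ 60): n = 349; a·d/n = 83·154/349 = 36.6246; b·c/n = 30·82/349 = 7.0487
OR_MH = (17.2767 + 51.3903 + 36.6246) / (9.6087 + 8.9963 + 7.0487) = 105.2917 / 25.6537 = 4.10435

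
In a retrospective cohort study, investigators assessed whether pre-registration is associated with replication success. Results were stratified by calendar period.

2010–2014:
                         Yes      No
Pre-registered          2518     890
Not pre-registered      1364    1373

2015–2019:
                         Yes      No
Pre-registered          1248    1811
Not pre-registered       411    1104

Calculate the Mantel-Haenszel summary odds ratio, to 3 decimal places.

OR_MH = Σ(aᵢdᵢ/nᵢ) / Σ(bᵢcᵢ/nᵢ), where nᵢ is the stratum total.
Stratum 1 (2010–2014): n = 6145; a·d/n = 2518·1373/6145 = 562.6060; b·c/n = 890·1364/6145 = 197.5525
Stratum 2 (2015–2019): n = 4574; a·d/n = 1248·1104/4574 = 301.2226; b·c/n = 1811·411/4574 = 162.7287
OR_MH = (562.6060 + 301.2226) / (197.5525 + 162.7287) = 863.8286 / 360.2812 = 2.39765

2.398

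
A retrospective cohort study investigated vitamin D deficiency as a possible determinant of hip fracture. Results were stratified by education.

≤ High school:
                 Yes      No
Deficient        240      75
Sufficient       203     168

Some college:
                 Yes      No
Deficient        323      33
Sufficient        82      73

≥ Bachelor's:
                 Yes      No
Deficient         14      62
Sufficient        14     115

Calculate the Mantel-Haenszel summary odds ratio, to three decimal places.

3.555

OR_MH = Σ(aᵢdᵢ/nᵢ) / Σ(bᵢcᵢ/nᵢ), where nᵢ is the stratum total.
Stratum 1 (≤ High school): n = 686; a·d/n = 240·168/686 = 58.7755; b·c/n = 75·203/686 = 22.1939
Stratum 2 (Some college): n = 511; a·d/n = 323·73/511 = 46.1429; b·c/n = 33·82/511 = 5.2955
Stratum 3 (≥ Bachelor's): n = 205; a·d/n = 14·115/205 = 7.8537; b·c/n = 62·14/205 = 4.2341
OR_MH = (58.7755 + 46.1429 + 7.8537) / (22.1939 + 5.2955 + 4.2341) = 112.7720 / 31.7235 = 3.55484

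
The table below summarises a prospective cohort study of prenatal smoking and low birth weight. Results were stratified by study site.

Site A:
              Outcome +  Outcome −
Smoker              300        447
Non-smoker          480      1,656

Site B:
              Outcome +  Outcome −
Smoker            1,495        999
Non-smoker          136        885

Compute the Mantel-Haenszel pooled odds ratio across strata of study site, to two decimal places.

4.85

OR_MH = Σ(aᵢdᵢ/nᵢ) / Σ(bᵢcᵢ/nᵢ), where nᵢ is the stratum total.
Stratum 1 (Site A): n = 2883; a·d/n = 300·1656/2883 = 172.3205; b·c/n = 447·480/2883 = 74.4225
Stratum 2 (Site B): n = 3515; a·d/n = 1495·885/3515 = 376.4083; b·c/n = 999·136/3515 = 38.6526
OR_MH = (172.3205 + 376.4083) / (74.4225 + 38.6526) = 548.7287 / 113.0751 = 4.85278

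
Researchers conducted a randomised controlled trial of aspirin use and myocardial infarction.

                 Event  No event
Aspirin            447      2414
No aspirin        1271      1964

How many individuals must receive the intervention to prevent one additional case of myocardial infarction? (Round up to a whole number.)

5

Risk in treated group = 447/2861 = 0.15624; risk in control = 1271/3235 = 0.39289.
Absolute risk reduction = 0.39289 − 0.15624 = 0.23665
NNT = 1 / ARR = 1 / 0.23665 = 4.226 → round up → 5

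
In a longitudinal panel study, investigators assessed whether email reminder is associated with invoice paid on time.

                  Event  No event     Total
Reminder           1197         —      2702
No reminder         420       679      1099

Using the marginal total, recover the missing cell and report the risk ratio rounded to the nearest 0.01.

1.16

The missing cell is in the exposed row: 2702 − 1197 = 1505.
So a = 1197, b = 1505, c = 420, d = 679.
RR = [a/(a+b)] / [c/(c+d)] = (1197/2702) / (420/1099) = 0.44301/0.38217 = 1.15920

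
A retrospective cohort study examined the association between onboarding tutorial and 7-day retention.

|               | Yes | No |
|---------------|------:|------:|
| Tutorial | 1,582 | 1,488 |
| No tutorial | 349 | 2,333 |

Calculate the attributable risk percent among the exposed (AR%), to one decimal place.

74.7

Cells: a = 1582, b = 1488, c = 349, d = 2333.
Risk in exposed = 1582/3070 = 0.51531; risk in unexposed = 349/2682 = 0.13013.
RR = 0.51531/0.13013 = 3.96006
AR% = (RR − 1)/RR × 100 = (3.96006 − 1)/3.96006 × 100 = 74.7478%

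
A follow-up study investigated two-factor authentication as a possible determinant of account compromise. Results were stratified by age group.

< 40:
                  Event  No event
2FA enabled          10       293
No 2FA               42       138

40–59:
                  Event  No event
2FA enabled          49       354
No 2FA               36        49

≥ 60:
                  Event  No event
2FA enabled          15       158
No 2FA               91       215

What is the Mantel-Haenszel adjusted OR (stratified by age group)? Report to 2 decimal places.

OR_MH = Σ(aᵢdᵢ/nᵢ) / Σ(bᵢcᵢ/nᵢ), where nᵢ is the stratum total.
Stratum 1 (< 40): n = 483; a·d/n = 10·138/483 = 2.8571; b·c/n = 293·42/483 = 25.4783
Stratum 2 (40–59): n = 488; a·d/n = 49·49/488 = 4.9201; b·c/n = 354·36/488 = 26.1148
Stratum 3 (≥ 60): n = 479; a·d/n = 15·215/479 = 6.7328; b·c/n = 158·91/479 = 30.0167
OR_MH = (2.8571 + 4.9201 + 6.7328) / (25.4783 + 26.1148 + 30.0167) = 14.5100 / 81.6097 = 0.17780

0.18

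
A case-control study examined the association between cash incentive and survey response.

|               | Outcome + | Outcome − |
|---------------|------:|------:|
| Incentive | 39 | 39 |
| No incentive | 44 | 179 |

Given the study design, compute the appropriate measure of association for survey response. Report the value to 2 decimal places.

Cells: a = 39, b = 39, c = 44, d = 179.
This is a case-control study: participants were sampled on outcome status, so risks in the source population cannot be estimated directly — relative risk is not valid here. The odds ratio is the appropriate measure.
OR = (a·d)/(b·c) = (39 × 179) / (39 × 44) = 6981 / 1716 = 4.06818

4.07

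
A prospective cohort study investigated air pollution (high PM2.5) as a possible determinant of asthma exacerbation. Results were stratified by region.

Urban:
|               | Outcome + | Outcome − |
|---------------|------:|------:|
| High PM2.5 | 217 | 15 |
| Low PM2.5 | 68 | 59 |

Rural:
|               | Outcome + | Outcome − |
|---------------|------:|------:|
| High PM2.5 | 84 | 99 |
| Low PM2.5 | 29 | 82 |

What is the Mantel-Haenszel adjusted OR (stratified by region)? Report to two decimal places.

4.69

OR_MH = Σ(aᵢdᵢ/nᵢ) / Σ(bᵢcᵢ/nᵢ), where nᵢ is the stratum total.
Stratum 1 (Urban): n = 359; a·d/n = 217·59/359 = 35.6630; b·c/n = 15·68/359 = 2.8412
Stratum 2 (Rural): n = 294; a·d/n = 84·82/294 = 23.4286; b·c/n = 99·29/294 = 9.7653
OR_MH = (35.6630 + 23.4286) / (2.8412 + 9.7653) = 59.0915 / 12.6065 = 4.68737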